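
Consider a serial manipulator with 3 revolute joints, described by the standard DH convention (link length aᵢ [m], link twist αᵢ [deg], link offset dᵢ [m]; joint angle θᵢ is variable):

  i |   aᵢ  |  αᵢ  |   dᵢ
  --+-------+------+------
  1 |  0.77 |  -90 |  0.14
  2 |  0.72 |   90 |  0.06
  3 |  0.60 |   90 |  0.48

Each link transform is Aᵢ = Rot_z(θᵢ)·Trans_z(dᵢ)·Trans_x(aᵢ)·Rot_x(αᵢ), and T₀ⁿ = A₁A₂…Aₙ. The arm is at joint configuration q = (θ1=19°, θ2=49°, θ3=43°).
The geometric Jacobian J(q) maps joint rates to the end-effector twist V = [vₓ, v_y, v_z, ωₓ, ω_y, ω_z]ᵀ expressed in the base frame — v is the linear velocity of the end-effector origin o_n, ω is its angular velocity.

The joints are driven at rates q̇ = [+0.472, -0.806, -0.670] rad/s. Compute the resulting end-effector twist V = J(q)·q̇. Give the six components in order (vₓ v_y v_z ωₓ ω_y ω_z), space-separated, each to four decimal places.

o_n = [1.6366, 1.0598, -0.4197]
J₁: ẑ×o_n = [-1.0598, 1.6366, 0.0000], ω = ẑ
J2: z=[-0.3256, 0.9455, 0.0000] o=[0.7280, 0.2507, 0.1400] → [-0.5292, -0.1822, -1.1225, -0.3256, 0.9455, 0.0000]
J3: z=[0.7136, 0.2457, 0.6561] o=[1.1551, 0.4612, -0.4034] → [-0.3967, 0.3275, 0.3088, 0.7136, 0.2457, 0.6561]
V = J·q̇ = [0.1921, 0.6999, 0.6978, -0.2157, -0.9267, 0.0324]

0.1921 0.6999 0.6978 -0.2157 -0.9267 0.0324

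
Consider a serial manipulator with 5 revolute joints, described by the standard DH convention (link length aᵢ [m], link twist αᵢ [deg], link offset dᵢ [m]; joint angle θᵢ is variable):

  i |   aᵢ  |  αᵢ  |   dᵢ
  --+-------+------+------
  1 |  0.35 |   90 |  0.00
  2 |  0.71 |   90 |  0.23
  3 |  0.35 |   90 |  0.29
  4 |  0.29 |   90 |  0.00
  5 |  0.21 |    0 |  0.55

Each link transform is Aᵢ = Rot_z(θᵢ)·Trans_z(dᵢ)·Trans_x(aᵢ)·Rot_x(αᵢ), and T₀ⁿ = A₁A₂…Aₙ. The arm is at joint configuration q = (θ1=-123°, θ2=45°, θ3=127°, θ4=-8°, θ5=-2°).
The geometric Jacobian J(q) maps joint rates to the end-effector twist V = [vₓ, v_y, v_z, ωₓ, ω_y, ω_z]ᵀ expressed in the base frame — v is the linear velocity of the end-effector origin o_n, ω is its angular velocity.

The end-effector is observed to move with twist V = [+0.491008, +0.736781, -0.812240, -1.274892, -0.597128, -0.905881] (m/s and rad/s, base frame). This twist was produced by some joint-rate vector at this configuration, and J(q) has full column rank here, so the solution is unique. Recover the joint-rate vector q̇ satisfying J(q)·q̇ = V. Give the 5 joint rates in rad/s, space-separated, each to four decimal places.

o_n = [-0.8627, 0.2125, 0.4001]
J₁: ẑ×o_n = [-0.2125, -0.8627, 0.0000], ω = ẑ
J2: z=[-0.8387, 0.5446, 0.0000] o=[-0.1906, -0.2935, 0.0000] → [0.2179, 0.3356, -0.0584, -0.8387, 0.5446, 0.0000]
J3: z=[-0.3851, -0.5930, -0.7071] o=[-0.6570, -0.5893, 0.5020] → [0.6274, 0.1063, -0.4308, -0.3851, -0.5930, -0.7071]
J4: z=[-0.8123, -0.1458, 0.5647] o=[-0.9219, -0.4841, 0.1480] → [-0.4302, 0.2382, -0.5573, -0.8123, -0.1458, 0.5647]
J5: z=[0.4423, 0.4771, 0.7595] o=[-1.0322, -0.2328, 0.0544] → [-0.1733, -0.0243, 0.1162, 0.4423, 0.4771, 0.7595]
q̇ = J⁺·V = [-0.4290, 0.3130, 0.9080, 0.6650, -0.2770]

-0.4290 0.3130 0.9080 0.6650 -0.2770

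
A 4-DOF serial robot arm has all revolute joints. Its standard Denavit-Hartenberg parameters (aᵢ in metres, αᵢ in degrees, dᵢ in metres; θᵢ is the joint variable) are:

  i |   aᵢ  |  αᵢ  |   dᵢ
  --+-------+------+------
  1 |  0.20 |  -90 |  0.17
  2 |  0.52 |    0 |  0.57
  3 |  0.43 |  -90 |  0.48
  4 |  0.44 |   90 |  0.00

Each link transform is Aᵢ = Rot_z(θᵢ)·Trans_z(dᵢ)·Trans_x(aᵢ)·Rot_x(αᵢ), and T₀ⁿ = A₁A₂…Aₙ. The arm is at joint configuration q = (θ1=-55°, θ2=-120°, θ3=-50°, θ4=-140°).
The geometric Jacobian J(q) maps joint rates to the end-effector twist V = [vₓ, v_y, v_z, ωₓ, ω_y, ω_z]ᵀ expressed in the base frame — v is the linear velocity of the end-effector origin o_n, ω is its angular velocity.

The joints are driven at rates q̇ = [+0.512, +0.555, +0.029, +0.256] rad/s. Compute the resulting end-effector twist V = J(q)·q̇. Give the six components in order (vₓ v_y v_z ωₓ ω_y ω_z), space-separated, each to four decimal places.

-0.2764 0.4099 0.2103 0.5039 0.2986 0.7641

o_n = [1.0049, 0.8886, 0.6365]
J₁: ẑ×o_n = [-0.8886, 1.0049, 0.0000], ω = ẑ
J2: z=[0.8192, 0.5736, 0.0000] o=[0.1147, -0.1638, 0.1700] → [0.2676, -0.3821, 0.3515, 0.8192, 0.5736, 0.0000]
J3: z=[0.8192, 0.5736, 0.0000] o=[0.4325, 0.3761, 0.6203] → [0.0093, -0.0132, 0.0915, 0.8192, 0.5736, 0.0000]
J4: z=[0.0996, -0.1422, 0.9848] o=[0.5828, 0.9983, 0.6950] → [0.1163, 0.4215, 0.0491, 0.0996, -0.1422, 0.9848]
V = J·q̇ = [-0.2764, 0.4099, 0.2103, 0.5039, 0.2986, 0.7641]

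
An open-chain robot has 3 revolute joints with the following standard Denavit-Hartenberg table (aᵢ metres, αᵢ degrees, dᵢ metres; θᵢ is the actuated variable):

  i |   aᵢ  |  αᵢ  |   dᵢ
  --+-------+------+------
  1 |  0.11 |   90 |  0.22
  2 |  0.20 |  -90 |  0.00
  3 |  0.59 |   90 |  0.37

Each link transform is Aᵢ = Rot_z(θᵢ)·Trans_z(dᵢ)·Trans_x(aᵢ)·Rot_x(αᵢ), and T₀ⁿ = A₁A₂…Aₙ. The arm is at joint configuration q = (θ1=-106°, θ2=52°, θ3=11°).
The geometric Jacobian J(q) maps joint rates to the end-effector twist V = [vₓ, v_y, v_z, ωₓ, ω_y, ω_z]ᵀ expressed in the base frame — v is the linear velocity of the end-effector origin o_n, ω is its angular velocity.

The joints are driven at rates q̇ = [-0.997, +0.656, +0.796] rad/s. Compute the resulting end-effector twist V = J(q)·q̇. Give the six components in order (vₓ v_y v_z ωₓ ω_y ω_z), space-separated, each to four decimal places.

0.2939 0.4308 0.0528 -0.4577 0.7838 -0.5069

o_n = [0.0260, -0.3176, 1.0618]
J₁: ẑ×o_n = [0.3176, 0.0260, -0.0000], ω = ẑ
J2: z=[-0.9613, 0.2756, 0.0000] o=[-0.0303, -0.1057, 0.2200] → [0.2320, 0.8092, 0.1881, -0.9613, 0.2756, 0.0000]
J3: z=[0.2172, 0.7575, 0.6157] o=[-0.0643, -0.2241, 0.3776] → [0.5758, -0.0930, -0.0887, 0.2172, 0.7575, 0.6157]
V = J·q̇ = [0.2939, 0.4308, 0.0528, -0.4577, 0.7838, -0.5069]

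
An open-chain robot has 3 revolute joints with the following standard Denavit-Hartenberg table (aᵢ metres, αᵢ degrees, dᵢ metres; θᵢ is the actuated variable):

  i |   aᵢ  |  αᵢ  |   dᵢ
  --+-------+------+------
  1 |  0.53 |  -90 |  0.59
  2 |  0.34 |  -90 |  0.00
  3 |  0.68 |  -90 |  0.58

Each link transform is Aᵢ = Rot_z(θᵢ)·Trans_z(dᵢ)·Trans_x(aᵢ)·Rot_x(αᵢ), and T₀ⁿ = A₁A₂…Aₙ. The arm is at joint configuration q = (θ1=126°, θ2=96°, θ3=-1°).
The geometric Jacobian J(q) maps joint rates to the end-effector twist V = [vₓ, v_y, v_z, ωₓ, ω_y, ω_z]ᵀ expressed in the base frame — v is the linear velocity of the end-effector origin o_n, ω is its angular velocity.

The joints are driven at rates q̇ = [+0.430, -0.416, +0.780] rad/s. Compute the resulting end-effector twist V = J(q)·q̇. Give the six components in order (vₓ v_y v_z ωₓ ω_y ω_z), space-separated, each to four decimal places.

o_n = [0.0806, -0.1311, -0.3637]
J₁: ẑ×o_n = [0.1311, 0.0806, -0.0000], ω = ẑ
J2: z=[-0.8090, -0.5878, 0.0000] o=[-0.3115, 0.4288, 0.5900] → [0.5606, -0.7715, 0.6834, -0.8090, -0.5878, 0.0000]
J3: z=[0.5846, -0.8046, 0.1045] o=[-0.2906, 0.4000, 0.2519] → [0.5508, 0.3986, -0.0118, 0.5846, -0.8046, 0.1045]
V = J·q̇ = [0.2528, 0.6665, -0.2935, 0.7925, -0.3831, 0.5115]

0.2528 0.6665 -0.2935 0.7925 -0.3831 0.5115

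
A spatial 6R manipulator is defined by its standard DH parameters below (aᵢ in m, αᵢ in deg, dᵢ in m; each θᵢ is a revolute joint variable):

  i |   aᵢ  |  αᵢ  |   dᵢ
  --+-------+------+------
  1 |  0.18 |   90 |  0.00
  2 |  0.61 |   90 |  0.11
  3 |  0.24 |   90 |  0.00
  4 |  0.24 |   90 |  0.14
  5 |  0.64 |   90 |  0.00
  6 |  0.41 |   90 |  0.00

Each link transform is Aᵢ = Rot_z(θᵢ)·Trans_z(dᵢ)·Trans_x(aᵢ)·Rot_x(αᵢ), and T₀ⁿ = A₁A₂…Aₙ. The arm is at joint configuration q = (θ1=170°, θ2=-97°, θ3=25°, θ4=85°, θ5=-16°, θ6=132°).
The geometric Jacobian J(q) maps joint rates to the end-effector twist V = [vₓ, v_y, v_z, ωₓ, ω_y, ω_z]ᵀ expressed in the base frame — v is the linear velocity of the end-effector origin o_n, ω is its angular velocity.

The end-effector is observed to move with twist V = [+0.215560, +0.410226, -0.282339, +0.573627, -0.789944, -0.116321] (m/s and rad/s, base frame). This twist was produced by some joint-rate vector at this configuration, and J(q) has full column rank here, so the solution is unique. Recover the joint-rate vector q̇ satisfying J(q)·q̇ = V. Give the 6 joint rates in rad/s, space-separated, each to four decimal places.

o_n = [0.5693, 0.2306, -1.0886]
J₁: ẑ×o_n = [-0.2306, 0.5693, 0.0000], ω = ẑ
J2: z=[0.1736, 0.9848, 0.0000] o=[-0.1773, 0.0313, 0.0000] → [-1.0721, 0.1890, -0.7006, 0.1736, 0.9848, 0.0000]
J3: z=[0.9775, -0.1724, 0.1219] o=[-0.0850, 0.1267, -0.6055] → [0.0706, 0.5520, 0.2143, 0.9775, -0.1724, 0.1219]
J4: z=[-0.1067, -0.9015, -0.4195] o=[-0.0412, 0.2220, -0.8213] → [0.2446, -0.2846, 0.5494, -0.1067, -0.9015, -0.4195]
J5: z=[0.0963, 0.4105, -0.9068] o=[0.1813, 0.0629, -0.8698] → [0.0623, -0.3307, -0.1431, 0.0963, 0.4105, -0.9068]
J6: z=[-0.1703, 0.9043, 0.3914] o=[0.8090, 0.1375, -0.7693] → [-0.3252, -0.1482, 0.2009, -0.1703, 0.9043, 0.3914]
q̇ = J⁺·V = [-0.5530, 0.1190, 0.4260, -0.3520, -0.6780, -0.9650]

-0.5530 0.1190 0.4260 -0.3520 -0.6780 -0.9650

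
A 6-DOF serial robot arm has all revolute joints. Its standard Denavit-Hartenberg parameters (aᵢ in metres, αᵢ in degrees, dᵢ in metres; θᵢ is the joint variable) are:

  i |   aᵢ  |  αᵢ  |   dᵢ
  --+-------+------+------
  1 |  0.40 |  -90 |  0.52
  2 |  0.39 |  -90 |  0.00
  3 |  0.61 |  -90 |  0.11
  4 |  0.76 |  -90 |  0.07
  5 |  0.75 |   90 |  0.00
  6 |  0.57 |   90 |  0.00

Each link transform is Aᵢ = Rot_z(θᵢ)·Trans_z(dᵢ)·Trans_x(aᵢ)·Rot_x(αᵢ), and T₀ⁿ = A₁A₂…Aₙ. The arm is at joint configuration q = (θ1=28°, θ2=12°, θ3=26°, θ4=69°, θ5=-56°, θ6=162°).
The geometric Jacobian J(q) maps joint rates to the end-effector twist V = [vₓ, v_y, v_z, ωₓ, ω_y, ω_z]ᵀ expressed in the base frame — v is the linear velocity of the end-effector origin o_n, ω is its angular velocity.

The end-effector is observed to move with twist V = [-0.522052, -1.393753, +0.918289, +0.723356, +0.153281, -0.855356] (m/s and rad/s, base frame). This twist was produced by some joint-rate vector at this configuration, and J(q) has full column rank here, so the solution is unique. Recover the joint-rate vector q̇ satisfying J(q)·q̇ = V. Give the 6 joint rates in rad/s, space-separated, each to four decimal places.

o_n = [1.5880, 0.2205, 1.0734]
J₁: ẑ×o_n = [-0.2205, 1.5880, 0.0000], ω = ẑ
J2: z=[-0.4695, 0.8829, 0.0000] o=[0.3532, 0.1878, 0.5200] → [0.4886, 0.2598, -1.1057, -0.4695, 0.8829, 0.0000]
J3: z=[-0.1836, -0.0976, -0.9781] o=[0.6900, 0.3669, 0.4389] → [-0.2051, -0.7619, 0.1145, -0.1836, -0.0976, -0.9781]
J4: z=[0.0434, -0.9949, 0.0911] o=[1.2689, 0.3718, 0.2173] → [-0.8379, -0.0080, 0.3110, 0.0434, -0.9949, 0.0911]
J5: z=[-0.8510, 0.0110, 0.5250] o=[1.6696, 0.3784, 0.8668] → [0.0852, 0.1330, 0.1353, -0.8510, 0.0110, 0.5250]
J6: z=[-0.4096, -0.6395, -0.6506] o=[1.9161, -0.1981, 1.2784] → [0.4035, 0.1294, -0.3813, -0.4096, -0.6395, -0.6506]
q̇ = J⁺·V = [-0.2560, -0.5970, 0.9020, -0.2840, -0.3610, -0.7660]

-0.2560 -0.5970 0.9020 -0.2840 -0.3610 -0.7660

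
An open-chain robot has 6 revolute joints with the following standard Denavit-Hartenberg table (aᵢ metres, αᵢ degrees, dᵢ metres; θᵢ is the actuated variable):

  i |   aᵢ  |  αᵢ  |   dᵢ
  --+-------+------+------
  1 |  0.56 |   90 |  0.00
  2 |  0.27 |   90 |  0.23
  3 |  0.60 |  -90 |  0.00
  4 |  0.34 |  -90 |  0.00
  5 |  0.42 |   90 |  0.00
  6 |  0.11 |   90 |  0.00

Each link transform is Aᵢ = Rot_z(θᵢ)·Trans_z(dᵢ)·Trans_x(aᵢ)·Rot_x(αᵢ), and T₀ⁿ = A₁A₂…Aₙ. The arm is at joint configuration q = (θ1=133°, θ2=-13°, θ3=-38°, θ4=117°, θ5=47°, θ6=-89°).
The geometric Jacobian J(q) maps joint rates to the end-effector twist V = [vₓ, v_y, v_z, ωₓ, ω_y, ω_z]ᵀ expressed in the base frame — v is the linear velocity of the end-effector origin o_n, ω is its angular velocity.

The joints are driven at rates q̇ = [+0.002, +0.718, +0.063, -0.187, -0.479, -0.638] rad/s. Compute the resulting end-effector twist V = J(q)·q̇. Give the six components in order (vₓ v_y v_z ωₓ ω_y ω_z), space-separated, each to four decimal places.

o_n = [-0.9404, 0.6164, 0.5024]
J₁: ẑ×o_n = [-0.6164, -0.9404, 0.0000], ω = ẑ
J2: z=[0.7314, 0.6820, 0.0000] o=[-0.3819, 0.4096, 0.0000] → [0.3427, -0.3675, 0.5321, 0.7314, 0.6820, 0.0000]
J3: z=[0.1534, -0.1645, -0.9744] o=[-0.3931, 0.7588, -0.0607] → [-0.2315, 0.4469, -0.1119, 0.1534, -0.1645, -0.9744]
J4: z=[0.1672, 0.9761, -0.1385] o=[-0.9775, 0.8438, -0.1671] → [0.6221, -0.1171, -0.0742, 0.1672, 0.9761, -0.1385]
J5: z=[0.9374, -0.2009, -0.2844] o=[-0.8736, 0.8718, 0.1554] → [-0.1424, -0.3063, -0.2529, 0.9374, -0.2009, -0.2844]
J6: z=[0.3374, 0.7259, 0.5993] o=[-0.8375, 0.5955, 0.4697] → [0.0113, -0.0727, 0.0818, 0.3374, 0.7259, 0.5993]
V = J·q̇ = [0.1749, -0.0226, 0.4579, -0.1608, -0.0701, -0.2796]

0.1749 -0.0226 0.4579 -0.1608 -0.0701 -0.2796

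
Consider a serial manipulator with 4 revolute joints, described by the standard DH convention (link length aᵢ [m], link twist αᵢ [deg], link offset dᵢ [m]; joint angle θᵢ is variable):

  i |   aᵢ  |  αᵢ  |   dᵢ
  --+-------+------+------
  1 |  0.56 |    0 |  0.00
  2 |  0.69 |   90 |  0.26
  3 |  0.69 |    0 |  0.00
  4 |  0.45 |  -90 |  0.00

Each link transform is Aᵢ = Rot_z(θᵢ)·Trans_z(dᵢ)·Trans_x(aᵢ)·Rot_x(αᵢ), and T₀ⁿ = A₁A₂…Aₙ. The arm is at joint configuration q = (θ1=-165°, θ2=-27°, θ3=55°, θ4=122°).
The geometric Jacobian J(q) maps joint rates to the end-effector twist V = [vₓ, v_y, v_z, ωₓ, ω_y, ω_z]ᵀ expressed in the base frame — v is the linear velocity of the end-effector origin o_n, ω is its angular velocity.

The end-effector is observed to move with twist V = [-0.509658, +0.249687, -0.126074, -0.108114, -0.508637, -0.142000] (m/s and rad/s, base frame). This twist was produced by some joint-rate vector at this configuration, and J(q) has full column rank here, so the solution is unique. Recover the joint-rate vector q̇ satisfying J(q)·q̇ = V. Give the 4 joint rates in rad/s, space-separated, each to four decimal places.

-0.0960 -0.0460 -0.9090 0.3890

o_n = [-1.1634, -0.0126, 0.8488]
J₁: ẑ×o_n = [0.0126, -1.1634, 0.0000], ω = ẑ
J2: z=[0.0000, 0.0000, 1.0000] o=[-0.5409, -0.1449, 0.0000] → [-0.1323, -0.6225, 0.0000, 0.0000, 0.0000, 1.0000]
J3: z=[0.2079, 0.9781, 0.0000] o=[-1.2158, -0.0015, 0.2600] → [0.5759, -0.1224, -0.0536, 0.2079, 0.9781, 0.0000]
J4: z=[0.2079, 0.9781, 0.0000] o=[-1.6030, 0.0808, 0.8252] → [0.0230, -0.0049, -0.4494, 0.2079, 0.9781, 0.0000]
q̇ = J⁺·V = [-0.0960, -0.0460, -0.9090, 0.3890]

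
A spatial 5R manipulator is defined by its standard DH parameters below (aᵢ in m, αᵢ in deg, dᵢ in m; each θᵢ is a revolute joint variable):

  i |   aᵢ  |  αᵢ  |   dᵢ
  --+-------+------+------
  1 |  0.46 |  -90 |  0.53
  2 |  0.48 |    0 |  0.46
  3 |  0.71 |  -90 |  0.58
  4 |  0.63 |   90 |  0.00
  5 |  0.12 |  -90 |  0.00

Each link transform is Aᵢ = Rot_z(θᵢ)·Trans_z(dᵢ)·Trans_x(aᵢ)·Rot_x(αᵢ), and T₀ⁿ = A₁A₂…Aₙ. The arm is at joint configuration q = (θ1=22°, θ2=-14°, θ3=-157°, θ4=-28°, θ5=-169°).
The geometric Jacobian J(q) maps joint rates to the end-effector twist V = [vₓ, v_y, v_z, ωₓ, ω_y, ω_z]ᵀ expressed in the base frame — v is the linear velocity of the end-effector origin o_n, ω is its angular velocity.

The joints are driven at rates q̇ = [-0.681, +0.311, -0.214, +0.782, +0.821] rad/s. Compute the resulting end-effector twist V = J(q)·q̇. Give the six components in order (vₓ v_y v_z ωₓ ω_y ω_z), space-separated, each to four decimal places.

o_n = [-0.6890, 1.1026, 0.8053]
J₁: ẑ×o_n = [-1.1026, -0.6890, 0.0000], ω = ẑ
J2: z=[-0.3746, 0.9272, 0.0000] o=[0.4265, 0.1723, 0.5300] → [0.2553, 0.1031, 0.6858, -0.3746, 0.9272, 0.0000]
J3: z=[-0.3746, 0.9272, 0.0000] o=[0.6860, 0.7733, 0.6461] → [0.1476, 0.0596, 1.1515, -0.3746, 0.9272, 0.0000]
J4: z=[0.1450, 0.0586, 0.9877] o=[-0.1815, 1.0484, 0.7572] → [-0.0508, -0.5083, 0.0376, 0.1450, 0.0586, 0.9877]
J5: z=[0.0992, 0.9924, -0.0734] o=[-0.8017, 1.1168, 0.8442] → [-0.0396, -0.0044, -0.1132, 0.0992, 0.9924, -0.0734]
V = J·q̇ = [0.7265, 0.0874, -0.0967, 0.1585, 0.9505, 0.0311]

0.7265 0.0874 -0.0967 0.1585 0.9505 0.0311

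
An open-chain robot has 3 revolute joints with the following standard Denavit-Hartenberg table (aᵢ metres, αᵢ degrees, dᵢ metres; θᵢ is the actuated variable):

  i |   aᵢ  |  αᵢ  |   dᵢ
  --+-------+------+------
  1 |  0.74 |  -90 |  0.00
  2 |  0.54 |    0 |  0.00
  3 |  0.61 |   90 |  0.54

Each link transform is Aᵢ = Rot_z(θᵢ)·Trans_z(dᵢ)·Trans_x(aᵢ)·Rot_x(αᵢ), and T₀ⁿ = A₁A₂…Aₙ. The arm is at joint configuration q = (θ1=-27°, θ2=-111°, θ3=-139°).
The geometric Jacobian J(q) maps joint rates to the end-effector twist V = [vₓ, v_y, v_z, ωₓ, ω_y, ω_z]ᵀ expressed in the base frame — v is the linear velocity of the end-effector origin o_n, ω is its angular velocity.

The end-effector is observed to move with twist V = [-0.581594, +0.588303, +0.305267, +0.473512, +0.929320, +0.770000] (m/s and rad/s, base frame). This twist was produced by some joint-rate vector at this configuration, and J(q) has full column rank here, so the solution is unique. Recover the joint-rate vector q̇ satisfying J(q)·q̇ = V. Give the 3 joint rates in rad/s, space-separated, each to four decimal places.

0.7700 0.4530 0.5900

o_n = [0.5462, 0.3278, -0.0691]
J₁: ẑ×o_n = [-0.3278, 0.5462, 0.0000], ω = ẑ
J2: z=[0.4540, 0.8910, 0.0000] o=[0.6593, -0.3360, 0.0000] → [-0.0615, 0.0314, 0.4022, 0.4540, 0.8910, 0.0000]
J3: z=[0.4540, 0.8910, 0.0000] o=[0.4869, -0.2481, 0.5041] → [-0.5107, 0.2602, 0.2086, 0.4540, 0.8910, 0.0000]
q̇ = J⁺·V = [0.7700, 0.4530, 0.5900]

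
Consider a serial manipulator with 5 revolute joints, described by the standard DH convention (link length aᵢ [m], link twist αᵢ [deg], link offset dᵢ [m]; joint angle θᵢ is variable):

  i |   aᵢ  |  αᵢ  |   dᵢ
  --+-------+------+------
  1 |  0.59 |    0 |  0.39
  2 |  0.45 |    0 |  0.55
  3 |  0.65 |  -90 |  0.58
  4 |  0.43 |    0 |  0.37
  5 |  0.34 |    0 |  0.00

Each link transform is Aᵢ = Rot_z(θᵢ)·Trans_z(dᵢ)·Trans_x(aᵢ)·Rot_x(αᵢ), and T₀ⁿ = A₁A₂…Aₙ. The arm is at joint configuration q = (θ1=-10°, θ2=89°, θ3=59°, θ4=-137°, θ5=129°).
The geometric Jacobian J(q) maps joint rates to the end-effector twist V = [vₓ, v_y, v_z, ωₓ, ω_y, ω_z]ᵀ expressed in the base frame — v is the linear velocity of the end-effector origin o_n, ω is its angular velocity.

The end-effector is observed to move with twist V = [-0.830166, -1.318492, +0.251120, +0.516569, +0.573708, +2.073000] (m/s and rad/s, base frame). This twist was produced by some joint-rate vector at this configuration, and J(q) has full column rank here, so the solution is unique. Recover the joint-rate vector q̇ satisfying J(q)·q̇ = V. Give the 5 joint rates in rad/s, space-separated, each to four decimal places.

0.2710 0.9260 0.8760 -0.0280 -0.7440

o_n = [-0.0802, 0.5141, 1.8606]
J₁: ẑ×o_n = [-0.5141, -0.0802, 0.0000], ω = ẑ
J2: z=[0.0000, 0.0000, 1.0000] o=[0.5810, -0.1025, 0.3900] → [-0.6166, -0.6613, 0.0000, 0.0000, 0.0000, 1.0000]
J3: z=[0.0000, 0.0000, 1.0000] o=[0.6669, 0.3393, 0.9400] → [-0.1748, -0.7471, 0.0000, 0.0000, 0.0000, 1.0000]
J4: z=[-0.6691, -0.7431, 0.0000] o=[0.1839, 0.7742, 1.5200] → [-0.2531, 0.2279, -0.0222, -0.6691, -0.7431, 0.0000]
J5: z=[-0.6691, -0.7431, 0.0000] o=[0.1700, 0.2888, 1.8133] → [-0.0352, 0.0317, -0.3367, -0.6691, -0.7431, 0.0000]
q̇ = J⁺·V = [0.2710, 0.9260, 0.8760, -0.0280, -0.7440]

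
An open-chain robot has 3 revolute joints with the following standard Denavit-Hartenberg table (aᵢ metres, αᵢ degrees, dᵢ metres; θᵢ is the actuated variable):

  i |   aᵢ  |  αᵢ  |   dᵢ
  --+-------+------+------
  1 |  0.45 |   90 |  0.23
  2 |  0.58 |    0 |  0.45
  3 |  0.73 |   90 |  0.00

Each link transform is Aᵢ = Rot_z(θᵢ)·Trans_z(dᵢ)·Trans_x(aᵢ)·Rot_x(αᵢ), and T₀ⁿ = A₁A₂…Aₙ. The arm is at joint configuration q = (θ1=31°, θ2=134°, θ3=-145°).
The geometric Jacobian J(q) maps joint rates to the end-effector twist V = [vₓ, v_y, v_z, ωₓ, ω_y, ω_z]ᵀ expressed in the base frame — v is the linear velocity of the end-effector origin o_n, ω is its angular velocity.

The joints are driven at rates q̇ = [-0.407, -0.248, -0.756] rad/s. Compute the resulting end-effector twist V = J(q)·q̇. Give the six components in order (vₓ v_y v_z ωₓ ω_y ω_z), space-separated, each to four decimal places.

o_n = [0.8864, 0.0076, 0.5079]
J₁: ẑ×o_n = [-0.0076, 0.8864, 0.0000], ω = ẑ
J2: z=[0.5150, -0.8572, 0.0000] o=[0.3857, 0.2318, 0.2300] → [-0.2382, -0.1431, 0.3137, 0.5150, -0.8572, 0.0000]
J3: z=[0.5150, -0.8572, 0.0000] o=[0.2721, -0.3615, 0.6472] → [0.1194, 0.0717, 0.7166, 0.5150, -0.8572, 0.0000]
V = J·q̇ = [-0.0281, -0.3795, -0.6195, -0.5171, 0.8606, -0.4070]

-0.0281 -0.3795 -0.6195 -0.5171 0.8606 -0.4070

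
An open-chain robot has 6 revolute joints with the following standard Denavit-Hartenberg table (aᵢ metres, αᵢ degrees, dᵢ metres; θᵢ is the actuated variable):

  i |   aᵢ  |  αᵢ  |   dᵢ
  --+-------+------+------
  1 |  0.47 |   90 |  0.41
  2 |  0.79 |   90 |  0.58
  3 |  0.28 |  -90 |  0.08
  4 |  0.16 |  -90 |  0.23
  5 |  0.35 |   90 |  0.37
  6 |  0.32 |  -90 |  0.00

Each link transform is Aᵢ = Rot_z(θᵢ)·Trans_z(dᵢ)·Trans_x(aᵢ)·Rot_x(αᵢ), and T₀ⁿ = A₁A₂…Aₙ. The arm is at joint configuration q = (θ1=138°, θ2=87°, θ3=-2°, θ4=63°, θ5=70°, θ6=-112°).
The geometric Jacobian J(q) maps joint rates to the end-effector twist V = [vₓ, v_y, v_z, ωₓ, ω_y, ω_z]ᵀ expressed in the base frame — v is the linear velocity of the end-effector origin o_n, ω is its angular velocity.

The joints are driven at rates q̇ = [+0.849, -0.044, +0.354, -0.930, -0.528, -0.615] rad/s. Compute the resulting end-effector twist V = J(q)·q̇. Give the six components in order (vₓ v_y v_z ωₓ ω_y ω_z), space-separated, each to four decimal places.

o_n = [0.1203, 0.6754, 1.5305]
J₁: ẑ×o_n = [-0.6754, 0.1203, 0.0000], ω = ẑ
J2: z=[0.6691, 0.7431, 0.0000] o=[-0.3493, 0.3145, 0.4100] → [0.8327, -0.7498, -0.1075, 0.6691, 0.7431, 0.0000]
J3: z=[-0.7421, 0.6682, -0.0523] o=[0.0081, 0.7732, 1.1989] → [0.2165, 0.2402, -0.0025, -0.7421, 0.6682, -0.0523]
J4: z=[0.6674, 0.7439, 0.0349] o=[-0.0687, 0.8292, 1.4742] → [0.0473, -0.0310, -0.2432, 0.6674, 0.7439, 0.0349]
J5: z=[0.3924, -0.3114, -0.8655] o=[0.1861, 0.9057, 1.5621] → [-0.1894, 0.0693, -0.1108, 0.3924, -0.3114, -0.8655]
J6: z=[0.8231, -0.3012, 0.4815] o=[0.1875, 0.4750, 1.2903] → [-0.1689, -0.2301, 0.1447, 0.8231, -0.3012, 0.4815]
V = J·q̇ = [-0.3736, 0.3539, 0.1995, -1.6262, -0.1383, 0.9589]

-0.3736 0.3539 0.1995 -1.6262 -0.1383 0.9589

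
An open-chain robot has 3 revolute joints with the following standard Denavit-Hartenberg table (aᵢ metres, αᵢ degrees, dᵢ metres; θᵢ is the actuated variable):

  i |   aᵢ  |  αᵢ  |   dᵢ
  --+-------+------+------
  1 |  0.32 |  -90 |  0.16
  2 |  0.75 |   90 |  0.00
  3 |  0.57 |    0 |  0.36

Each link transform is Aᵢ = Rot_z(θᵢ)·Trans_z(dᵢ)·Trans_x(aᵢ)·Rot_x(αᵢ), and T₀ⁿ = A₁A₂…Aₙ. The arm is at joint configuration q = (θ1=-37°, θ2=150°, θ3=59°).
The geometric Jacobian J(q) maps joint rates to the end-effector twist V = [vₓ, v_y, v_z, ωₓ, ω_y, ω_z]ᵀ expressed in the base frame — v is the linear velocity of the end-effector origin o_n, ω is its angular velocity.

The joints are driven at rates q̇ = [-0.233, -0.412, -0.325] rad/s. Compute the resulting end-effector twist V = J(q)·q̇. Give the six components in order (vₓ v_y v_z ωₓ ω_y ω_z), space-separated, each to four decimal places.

0.2546 -0.1935 -0.3776 -0.3777 -0.2312 0.0485

o_n = [-0.0284, 0.6332, -0.6736]
J₁: ẑ×o_n = [-0.6332, -0.0284, 0.0000], ω = ẑ
J2: z=[0.6018, 0.7986, 0.0000] o=[0.2556, -0.1926, 0.1600] → [-0.6657, 0.5016, 0.7238, 0.6018, 0.7986, 0.0000]
J3: z=[0.3993, -0.3009, -0.8660] o=[-0.2632, 0.1983, -0.2150] → [0.5146, -0.0202, 0.2443, 0.3993, -0.3009, -0.8660]
V = J·q̇ = [0.2546, -0.1935, -0.3776, -0.3777, -0.2312, 0.0485]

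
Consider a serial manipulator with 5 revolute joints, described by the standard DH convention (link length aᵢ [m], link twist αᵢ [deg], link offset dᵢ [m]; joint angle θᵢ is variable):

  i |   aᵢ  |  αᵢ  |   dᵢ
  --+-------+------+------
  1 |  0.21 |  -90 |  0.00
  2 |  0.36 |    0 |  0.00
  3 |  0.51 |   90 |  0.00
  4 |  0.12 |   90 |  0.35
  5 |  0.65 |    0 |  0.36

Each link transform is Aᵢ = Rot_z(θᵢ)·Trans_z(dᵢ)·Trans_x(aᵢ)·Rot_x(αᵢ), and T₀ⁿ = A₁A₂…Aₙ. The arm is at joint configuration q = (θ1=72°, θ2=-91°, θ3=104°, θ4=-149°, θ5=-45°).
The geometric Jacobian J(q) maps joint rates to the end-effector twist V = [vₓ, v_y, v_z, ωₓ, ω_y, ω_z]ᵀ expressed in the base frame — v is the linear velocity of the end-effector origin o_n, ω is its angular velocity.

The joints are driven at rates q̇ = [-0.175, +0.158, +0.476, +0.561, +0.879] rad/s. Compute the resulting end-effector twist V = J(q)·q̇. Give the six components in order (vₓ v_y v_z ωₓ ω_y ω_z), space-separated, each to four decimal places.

0.4907 -0.4082 0.5959 -1.4169 0.1292 0.4735

o_n = [-0.0061, 0.0138, 0.2919]
J₁: ẑ×o_n = [-0.0138, -0.0061, 0.0000], ω = ẑ
J2: z=[-0.9511, 0.3090, 0.0000] o=[0.0649, 0.1997, 0.0000] → [0.0902, 0.2776, 0.1988, -0.9511, 0.3090, 0.0000]
J3: z=[-0.9511, 0.3090, 0.0000] o=[0.0630, 0.1937, 0.3599] → [-0.0210, -0.0647, 0.1925, -0.9511, 0.3090, 0.0000]
J4: z=[0.0695, 0.2139, 0.9744] o=[0.2165, 0.6664, 0.2452] → [0.6458, -0.2201, 0.0023, 0.0695, 0.2139, 0.9744]
J5: z=[-0.9703, -0.2124, 0.1159] o=[0.2687, 0.6268, 0.6094] → [0.1385, -0.3399, 0.5365, -0.9703, -0.2124, 0.1159]
V = J·q̇ = [0.4907, -0.4082, 0.5959, -1.4169, 0.1292, 0.4735]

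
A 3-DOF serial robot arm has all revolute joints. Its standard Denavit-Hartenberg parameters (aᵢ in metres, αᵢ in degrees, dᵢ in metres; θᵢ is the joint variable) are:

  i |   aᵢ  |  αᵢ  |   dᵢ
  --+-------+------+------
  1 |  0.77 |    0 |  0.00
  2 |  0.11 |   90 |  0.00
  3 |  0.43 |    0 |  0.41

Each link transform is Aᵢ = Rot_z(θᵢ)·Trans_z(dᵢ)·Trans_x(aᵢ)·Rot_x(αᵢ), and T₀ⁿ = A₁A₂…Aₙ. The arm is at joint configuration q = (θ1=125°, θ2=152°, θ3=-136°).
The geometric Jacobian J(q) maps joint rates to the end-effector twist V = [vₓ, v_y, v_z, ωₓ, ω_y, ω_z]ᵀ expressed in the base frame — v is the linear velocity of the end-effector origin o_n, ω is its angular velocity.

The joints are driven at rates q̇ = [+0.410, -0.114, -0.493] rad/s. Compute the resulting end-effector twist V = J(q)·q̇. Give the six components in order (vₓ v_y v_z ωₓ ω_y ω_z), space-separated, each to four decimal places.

o_n = [-0.8729, 0.7786, -0.2987]
J₁: ẑ×o_n = [-0.7786, -0.8729, 0.0000], ω = ẑ
J2: z=[0.0000, 0.0000, 1.0000] o=[-0.4417, 0.6307, 0.0000] → [-0.1479, -0.4312, 0.0000, 0.0000, 0.0000, 1.0000]
J3: z=[-0.9925, -0.1219, 0.0000] o=[-0.4282, 0.5216, 0.0000] → [0.0364, -0.2965, -0.3093, -0.9925, -0.1219, 0.0000]
V = J·q̇ = [-0.3203, -0.1626, 0.1525, 0.4893, 0.0601, 0.2960]

-0.3203 -0.1626 0.1525 0.4893 0.0601 0.2960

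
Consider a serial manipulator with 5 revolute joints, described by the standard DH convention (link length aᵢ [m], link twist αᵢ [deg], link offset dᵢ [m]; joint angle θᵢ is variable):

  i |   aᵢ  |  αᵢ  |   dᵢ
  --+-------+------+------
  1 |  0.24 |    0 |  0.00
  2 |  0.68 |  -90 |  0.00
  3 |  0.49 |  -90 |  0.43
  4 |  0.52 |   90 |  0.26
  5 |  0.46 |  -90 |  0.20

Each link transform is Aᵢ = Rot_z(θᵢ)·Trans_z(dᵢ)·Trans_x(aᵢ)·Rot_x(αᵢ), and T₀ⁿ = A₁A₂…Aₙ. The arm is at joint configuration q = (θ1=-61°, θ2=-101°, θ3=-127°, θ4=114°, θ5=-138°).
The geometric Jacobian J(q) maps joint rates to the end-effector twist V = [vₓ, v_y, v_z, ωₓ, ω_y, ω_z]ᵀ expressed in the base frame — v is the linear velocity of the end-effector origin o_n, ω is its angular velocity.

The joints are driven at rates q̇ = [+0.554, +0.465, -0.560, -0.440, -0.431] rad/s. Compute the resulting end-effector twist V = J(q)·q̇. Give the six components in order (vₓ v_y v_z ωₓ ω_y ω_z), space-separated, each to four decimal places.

0.6577 -0.2387 -0.0061 -0.0100 0.4012 0.4397

o_n = [-0.0931, -0.4734, 0.4506]
J₁: ẑ×o_n = [0.4734, -0.0931, 0.0000], ω = ẑ
J2: z=[0.0000, 0.0000, 1.0000] o=[0.1164, -0.2099, 0.0000] → [0.2635, -0.2094, 0.0000, 0.0000, 0.0000, 1.0000]
J3: z=[0.3090, -0.9511, 0.0000] o=[-0.5304, -0.4200, 0.0000] → [-0.4286, -0.1392, 0.3994, 0.3090, -0.9511, 0.0000]
J4: z=[-0.7595, -0.2468, 0.6018] o=[-0.1170, -0.7379, 0.3913] → [-0.1738, 0.0595, -0.1949, -0.7595, -0.2468, 0.6018]
J5: z=[0.3972, 0.5567, 0.7296] o=[-0.5824, -0.3896, 0.3789] → [0.1011, 0.3285, -0.3057, 0.3972, 0.5567, 0.7296]
V = J·q̇ = [0.6577, -0.2387, -0.0061, -0.0100, 0.4012, 0.4397]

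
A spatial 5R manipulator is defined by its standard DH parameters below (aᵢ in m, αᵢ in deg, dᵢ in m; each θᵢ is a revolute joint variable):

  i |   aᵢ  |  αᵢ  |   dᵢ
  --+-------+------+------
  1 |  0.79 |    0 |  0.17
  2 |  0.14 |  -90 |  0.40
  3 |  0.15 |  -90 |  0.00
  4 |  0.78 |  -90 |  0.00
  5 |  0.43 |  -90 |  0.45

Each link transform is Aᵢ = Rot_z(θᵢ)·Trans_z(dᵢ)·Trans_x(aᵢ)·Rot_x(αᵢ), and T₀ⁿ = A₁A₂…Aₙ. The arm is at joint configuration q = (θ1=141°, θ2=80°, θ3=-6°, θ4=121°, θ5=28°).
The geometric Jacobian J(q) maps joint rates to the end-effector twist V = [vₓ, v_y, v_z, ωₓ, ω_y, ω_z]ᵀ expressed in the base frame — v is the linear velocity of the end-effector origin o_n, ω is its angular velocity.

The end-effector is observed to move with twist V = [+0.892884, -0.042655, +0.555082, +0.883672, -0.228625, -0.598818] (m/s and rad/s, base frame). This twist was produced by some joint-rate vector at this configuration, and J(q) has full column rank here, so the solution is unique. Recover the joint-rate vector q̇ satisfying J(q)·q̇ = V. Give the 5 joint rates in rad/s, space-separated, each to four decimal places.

-0.4180 0.5100 0.4000 0.6330 0.6840

o_n = [-0.5785, 1.5379, 0.6837]
J₁: ẑ×o_n = [-1.5379, -0.5785, 0.0000], ω = ẑ
J2: z=[0.0000, 0.0000, 1.0000] o=[-0.6139, 0.4972, 0.1700] → [-1.0408, 0.0354, 0.0000, 0.0000, 0.0000, 1.0000]
J3: z=[0.6561, -0.7547, 0.0000] o=[-0.7196, 0.4053, 0.5700] → [-0.0858, -0.0746, 0.8495, 0.6561, -0.7547, 0.0000]
J4: z=[-0.0789, -0.0686, -0.9945] o=[-0.8322, 0.3074, 0.5857] → [1.2170, -0.2445, -0.0797, -0.0789, -0.0686, -0.9945]
J5: z=[0.9813, 0.1706, -0.0896] o=[-0.9693, 1.0742, 0.5437] → [0.0654, -0.1724, 0.3885, 0.9813, 0.1706, -0.0896]
q̇ = J⁺·V = [-0.4180, 0.5100, 0.4000, 0.6330, 0.6840]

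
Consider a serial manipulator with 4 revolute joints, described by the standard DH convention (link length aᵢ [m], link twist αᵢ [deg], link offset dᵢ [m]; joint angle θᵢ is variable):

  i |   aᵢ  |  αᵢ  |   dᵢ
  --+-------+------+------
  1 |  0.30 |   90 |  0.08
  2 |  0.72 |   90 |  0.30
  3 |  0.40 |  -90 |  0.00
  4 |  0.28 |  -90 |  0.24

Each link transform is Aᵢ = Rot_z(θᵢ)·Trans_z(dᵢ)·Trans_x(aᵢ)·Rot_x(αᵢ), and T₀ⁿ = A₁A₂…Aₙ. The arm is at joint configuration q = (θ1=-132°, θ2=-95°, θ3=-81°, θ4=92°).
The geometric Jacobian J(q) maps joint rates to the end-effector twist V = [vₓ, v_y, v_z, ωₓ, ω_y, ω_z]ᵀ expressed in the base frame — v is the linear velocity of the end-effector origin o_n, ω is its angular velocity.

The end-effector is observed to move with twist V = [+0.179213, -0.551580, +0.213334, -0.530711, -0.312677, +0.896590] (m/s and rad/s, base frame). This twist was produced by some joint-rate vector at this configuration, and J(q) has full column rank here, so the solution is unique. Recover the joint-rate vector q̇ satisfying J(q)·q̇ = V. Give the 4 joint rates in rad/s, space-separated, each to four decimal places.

0.3660 0.2770 -0.5390 -0.5870

o_n = [-0.2923, -0.3962, -0.9586]
J₁: ẑ×o_n = [0.3962, -0.2923, 0.0000], ω = ẑ
J2: z=[-0.7431, 0.6691, 0.0000] o=[-0.2007, -0.2229, 0.0800] → [-0.6950, -0.7718, 0.1900, -0.7431, 0.6691, 0.0000]
J3: z=[0.6666, 0.7403, 0.0872] o=[-0.3817, 0.0244, -0.6373] → [-0.2012, 0.2220, -0.3466, 0.6666, 0.7403, 0.0872]
J4: z=[-0.0587, 0.1686, -0.9839] o=[-0.0844, -0.2359, -0.6996] → [-0.2014, 0.1893, 0.0445, -0.0587, 0.1686, -0.9839]
q̇ = J⁺·V = [0.3660, 0.2770, -0.5390, -0.5870]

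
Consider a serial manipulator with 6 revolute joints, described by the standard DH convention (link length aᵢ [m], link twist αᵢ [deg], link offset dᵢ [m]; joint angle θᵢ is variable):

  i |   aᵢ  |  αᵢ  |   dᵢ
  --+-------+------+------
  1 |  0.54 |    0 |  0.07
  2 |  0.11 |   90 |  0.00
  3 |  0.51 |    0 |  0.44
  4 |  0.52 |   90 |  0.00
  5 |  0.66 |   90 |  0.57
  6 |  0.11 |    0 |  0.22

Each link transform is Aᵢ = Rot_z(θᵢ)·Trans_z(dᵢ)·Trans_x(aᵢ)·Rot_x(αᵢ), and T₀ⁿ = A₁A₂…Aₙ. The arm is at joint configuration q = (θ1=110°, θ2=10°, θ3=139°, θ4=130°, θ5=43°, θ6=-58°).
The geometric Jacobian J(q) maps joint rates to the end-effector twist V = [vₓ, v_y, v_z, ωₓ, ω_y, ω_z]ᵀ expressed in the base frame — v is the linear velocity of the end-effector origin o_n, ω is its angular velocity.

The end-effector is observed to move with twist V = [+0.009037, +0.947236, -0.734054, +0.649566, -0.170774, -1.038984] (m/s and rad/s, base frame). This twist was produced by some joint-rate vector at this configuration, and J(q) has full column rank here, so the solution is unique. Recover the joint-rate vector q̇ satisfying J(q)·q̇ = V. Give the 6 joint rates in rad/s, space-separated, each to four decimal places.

-0.7450 0.3710 0.5790 0.6200 0.4610 0.9870

o_n = [0.8675, 0.2230, -0.7823]
J₁: ẑ×o_n = [-0.2230, 0.8675, 0.0000], ω = ẑ
J2: z=[0.0000, 0.0000, 1.0000] o=[-0.1847, 0.5074, 0.0700] → [0.2844, 1.0522, -0.0000, 0.0000, 0.0000, 1.0000]
J3: z=[0.8660, 0.5000, 0.0000] o=[-0.2397, 0.6027, 0.0700] → [-0.4261, 0.7381, -0.8824, 0.8660, 0.5000, 0.0000]
J4: z=[0.8660, 0.5000, 0.0000] o=[0.3338, 0.4894, 0.4046] → [-0.5934, 1.0279, -0.4975, 0.8660, 0.5000, 0.0000]
J5: z=[0.4999, -0.8659, 0.0175] o=[0.3383, 0.4815, -0.1153] → [0.5820, 0.3427, 0.3289, 0.4999, -0.8659, 0.0175]
J6: z=[-0.6274, -0.3760, -0.6819] o=[1.0173, 0.2057, -0.5880] → [0.0848, -0.0197, -0.0672, -0.6274, -0.3760, -0.6819]
q̇ = J⁺·V = [-0.7450, 0.3710, 0.5790, 0.6200, 0.4610, 0.9870]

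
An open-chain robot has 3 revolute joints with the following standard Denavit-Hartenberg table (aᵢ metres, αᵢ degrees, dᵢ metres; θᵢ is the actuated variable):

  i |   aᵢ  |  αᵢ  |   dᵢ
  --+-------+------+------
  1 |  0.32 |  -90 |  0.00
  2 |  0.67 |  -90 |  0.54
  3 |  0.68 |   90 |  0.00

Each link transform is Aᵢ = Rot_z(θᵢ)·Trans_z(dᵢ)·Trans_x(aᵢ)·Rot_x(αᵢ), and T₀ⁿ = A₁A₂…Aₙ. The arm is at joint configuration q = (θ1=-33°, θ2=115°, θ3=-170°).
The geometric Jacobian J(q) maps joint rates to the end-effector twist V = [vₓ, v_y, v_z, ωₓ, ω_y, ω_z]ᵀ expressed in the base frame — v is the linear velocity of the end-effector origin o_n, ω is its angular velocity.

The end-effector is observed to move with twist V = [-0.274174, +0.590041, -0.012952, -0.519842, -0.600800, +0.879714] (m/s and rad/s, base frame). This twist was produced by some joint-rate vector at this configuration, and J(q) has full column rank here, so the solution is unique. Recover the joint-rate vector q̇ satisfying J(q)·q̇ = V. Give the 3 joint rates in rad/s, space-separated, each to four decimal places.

0.8290 -0.7870 0.1200

o_n = [0.6267, 0.3777, -0.0003]
J₁: ẑ×o_n = [-0.3777, 0.6267, 0.0000], ω = ẑ
J2: z=[0.5446, 0.8387, 0.0000] o=[0.2684, -0.1743, 0.0000] → [-0.0003, 0.0002, 0.0001, 0.5446, 0.8387, 0.0000]
J3: z=[-0.7601, 0.4936, 0.4226] o=[0.3250, 0.4328, -0.6072] → [0.3229, 0.5888, -0.1070, -0.7601, 0.4936, 0.4226]
q̇ = J⁺·V = [0.8290, -0.7870, 0.1200]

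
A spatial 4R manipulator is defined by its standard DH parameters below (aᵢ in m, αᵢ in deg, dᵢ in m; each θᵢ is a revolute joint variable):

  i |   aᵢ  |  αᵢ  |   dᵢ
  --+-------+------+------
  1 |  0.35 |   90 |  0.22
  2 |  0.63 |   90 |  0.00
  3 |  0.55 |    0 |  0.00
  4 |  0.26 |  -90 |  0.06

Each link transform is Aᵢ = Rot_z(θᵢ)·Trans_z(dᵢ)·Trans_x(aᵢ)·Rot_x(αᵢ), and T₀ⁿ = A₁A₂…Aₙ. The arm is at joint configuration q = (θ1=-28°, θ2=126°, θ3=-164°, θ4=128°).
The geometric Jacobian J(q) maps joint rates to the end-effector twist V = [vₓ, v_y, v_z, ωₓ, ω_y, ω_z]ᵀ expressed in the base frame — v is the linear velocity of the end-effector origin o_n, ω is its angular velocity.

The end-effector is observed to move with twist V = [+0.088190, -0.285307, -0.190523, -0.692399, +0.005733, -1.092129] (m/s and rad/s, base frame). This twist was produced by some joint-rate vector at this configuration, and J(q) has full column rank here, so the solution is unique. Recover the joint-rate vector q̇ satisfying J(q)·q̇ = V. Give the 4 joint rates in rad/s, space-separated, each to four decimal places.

o_n = [0.3331, 0.1677, 0.5074]
J₁: ẑ×o_n = [-0.1677, 0.3331, 0.0000], ω = ẑ
J2: z=[-0.4695, -0.8829, 0.0000] o=[0.3090, -0.1643, 0.2200] → [-0.2538, 0.1349, -0.1346, -0.4695, -0.8829, 0.0000]
J3: z=[0.7143, -0.3798, 0.5878] o=[-0.0179, 0.0095, 0.7297] → [-0.0085, 0.3651, 0.2463, 0.7143, -0.3798, 0.5878]
J4: z=[0.7143, -0.3798, 0.5878] o=[0.3276, -0.0025, 0.3020] → [-0.1781, -0.1436, 0.1236, 0.7143, -0.3798, 0.5878]
q̇ = J⁺·V = [-0.6460, 0.3200, -0.4370, -0.3220]

-0.6460 0.3200 -0.4370 -0.3220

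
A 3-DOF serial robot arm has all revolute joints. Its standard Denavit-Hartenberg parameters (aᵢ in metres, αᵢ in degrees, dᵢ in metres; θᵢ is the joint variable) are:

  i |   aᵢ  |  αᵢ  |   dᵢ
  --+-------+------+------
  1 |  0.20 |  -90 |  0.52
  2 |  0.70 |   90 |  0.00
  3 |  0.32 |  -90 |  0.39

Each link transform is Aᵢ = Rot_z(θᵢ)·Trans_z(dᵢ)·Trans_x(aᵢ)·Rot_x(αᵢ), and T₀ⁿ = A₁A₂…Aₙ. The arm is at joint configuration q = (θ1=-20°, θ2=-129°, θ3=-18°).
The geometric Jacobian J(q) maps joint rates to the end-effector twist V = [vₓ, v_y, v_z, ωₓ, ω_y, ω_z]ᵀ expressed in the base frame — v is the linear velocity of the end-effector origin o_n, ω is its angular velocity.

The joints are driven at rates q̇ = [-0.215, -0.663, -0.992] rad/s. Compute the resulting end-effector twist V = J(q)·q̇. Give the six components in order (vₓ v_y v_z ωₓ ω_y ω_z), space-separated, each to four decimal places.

o_n = [-0.7246, 0.1585, 1.0551]
J₁: ẑ×o_n = [-0.1585, -0.7246, 0.0000], ω = ẑ
J2: z=[0.3420, 0.9397, 0.0000] o=[0.1879, -0.0684, 0.5200] → [0.5028, -0.1830, 0.9351, 0.3420, 0.9397, 0.0000]
J3: z=[-0.7303, 0.2658, -0.6293] o=[-0.2260, 0.0823, 1.0640] → [0.0456, 0.3073, 0.0768, -0.7303, 0.2658, -0.6293]
V = J·q̇ = [-0.3445, -0.0277, -0.6962, 0.4977, -0.8867, 0.4093]

-0.3445 -0.0277 -0.6962 0.4977 -0.8867 0.4093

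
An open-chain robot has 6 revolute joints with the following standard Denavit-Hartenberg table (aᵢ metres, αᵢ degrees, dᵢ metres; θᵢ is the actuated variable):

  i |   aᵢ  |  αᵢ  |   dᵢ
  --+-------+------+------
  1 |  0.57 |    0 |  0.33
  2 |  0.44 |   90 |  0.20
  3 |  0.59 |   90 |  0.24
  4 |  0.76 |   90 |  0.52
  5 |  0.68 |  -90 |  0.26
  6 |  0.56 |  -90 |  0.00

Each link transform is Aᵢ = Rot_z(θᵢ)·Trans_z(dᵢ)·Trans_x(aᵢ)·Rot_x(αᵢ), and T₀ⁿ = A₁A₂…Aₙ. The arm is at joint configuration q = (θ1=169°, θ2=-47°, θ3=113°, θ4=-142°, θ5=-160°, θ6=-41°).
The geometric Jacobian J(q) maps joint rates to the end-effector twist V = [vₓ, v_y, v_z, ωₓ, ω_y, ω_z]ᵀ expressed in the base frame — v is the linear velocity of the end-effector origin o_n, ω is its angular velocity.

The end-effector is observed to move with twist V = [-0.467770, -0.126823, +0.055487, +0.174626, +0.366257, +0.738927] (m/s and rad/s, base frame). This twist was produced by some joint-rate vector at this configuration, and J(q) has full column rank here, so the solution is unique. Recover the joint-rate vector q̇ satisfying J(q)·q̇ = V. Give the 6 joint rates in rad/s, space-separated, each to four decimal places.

0.8160 -0.4310 0.7240 0.4640 -0.4490 0.1330

o_n = [-0.0082, 0.9331, 0.9737]
J₁: ẑ×o_n = [-0.9331, -0.0082, 0.0000], ω = ẑ
J2: z=[0.0000, 0.0000, 1.0000] o=[-0.5595, 0.1088, 0.3300] → [-0.8243, 0.5514, 0.0000, 0.0000, 0.0000, 1.0000]
J3: z=[0.8480, 0.5299, 0.0000] o=[-0.7927, 0.4819, 0.5300] → [0.2351, -0.3763, -0.0331, 0.8480, 0.5299, 0.0000]
J4: z=[-0.4878, 0.7806, 0.3907] o=[-0.4670, 0.4136, 1.0731] → [-0.2806, 0.1308, -0.6116, -0.4878, 0.7806, 0.3907]
J5: z=[0.5408, 0.6216, -0.5667] o=[-1.2415, 0.7700, 0.7250] → [0.2470, -0.8334, -0.6784, 0.5408, 0.6216, -0.5667]
J6: z=[0.2240, -0.7558, -0.6153] o=[-0.5495, 0.7917, 0.9503] → [0.0693, -0.3383, 0.4408, 0.2240, -0.7558, -0.6153]
q̇ = J⁺·V = [0.8160, -0.4310, 0.7240, 0.4640, -0.4490, 0.1330]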